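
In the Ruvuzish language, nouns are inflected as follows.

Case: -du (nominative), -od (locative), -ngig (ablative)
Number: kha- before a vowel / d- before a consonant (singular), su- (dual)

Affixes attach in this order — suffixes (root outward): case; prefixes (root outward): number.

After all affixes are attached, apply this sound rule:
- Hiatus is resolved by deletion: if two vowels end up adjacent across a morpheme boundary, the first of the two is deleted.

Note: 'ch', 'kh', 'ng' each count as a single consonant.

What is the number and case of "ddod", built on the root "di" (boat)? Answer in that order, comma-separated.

Segment: d-di-od.
number: kha/d- → singular.
case: -od → locative.

singular, locative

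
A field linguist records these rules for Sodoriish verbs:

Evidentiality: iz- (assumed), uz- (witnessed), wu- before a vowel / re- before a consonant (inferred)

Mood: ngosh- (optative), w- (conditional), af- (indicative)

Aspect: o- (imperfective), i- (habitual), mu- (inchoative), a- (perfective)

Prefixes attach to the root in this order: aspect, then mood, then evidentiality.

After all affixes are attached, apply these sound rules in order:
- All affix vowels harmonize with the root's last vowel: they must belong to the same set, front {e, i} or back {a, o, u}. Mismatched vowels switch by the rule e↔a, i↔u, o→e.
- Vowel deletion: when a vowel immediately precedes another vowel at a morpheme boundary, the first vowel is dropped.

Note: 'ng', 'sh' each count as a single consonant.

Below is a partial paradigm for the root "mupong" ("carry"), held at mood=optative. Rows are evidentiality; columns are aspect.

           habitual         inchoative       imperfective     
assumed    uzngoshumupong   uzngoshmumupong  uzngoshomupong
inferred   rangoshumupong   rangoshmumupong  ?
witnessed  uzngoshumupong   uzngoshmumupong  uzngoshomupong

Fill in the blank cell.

Attach aspect imperfective o- → omupong.
Attach mood optative ngosh- → ngoshomupong.
Attach evidentiality inferred re- (before consonant 'ng') → rengoshomupong.
Apply vowel harmony: rengoshomupong → rangoshomupong.
Vowel deletion: no change.

rangoshomupong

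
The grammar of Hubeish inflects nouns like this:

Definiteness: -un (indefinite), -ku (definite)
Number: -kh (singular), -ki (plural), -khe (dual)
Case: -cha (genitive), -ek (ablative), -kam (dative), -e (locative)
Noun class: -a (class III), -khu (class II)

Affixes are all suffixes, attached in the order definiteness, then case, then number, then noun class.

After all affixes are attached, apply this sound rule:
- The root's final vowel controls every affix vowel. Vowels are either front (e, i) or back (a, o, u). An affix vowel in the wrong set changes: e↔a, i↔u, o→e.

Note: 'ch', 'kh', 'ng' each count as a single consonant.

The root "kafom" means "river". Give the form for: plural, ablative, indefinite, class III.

kafomunakkua

Attach definiteness indefinite -un → kafomun.
Attach case ablative -ek → kafomunek.
Attach number plural -ki → kafomunekki.
Attach noun class class III -a → kafomunekkia.
Apply vowel harmony: kafomunekkia → kafomunakkua.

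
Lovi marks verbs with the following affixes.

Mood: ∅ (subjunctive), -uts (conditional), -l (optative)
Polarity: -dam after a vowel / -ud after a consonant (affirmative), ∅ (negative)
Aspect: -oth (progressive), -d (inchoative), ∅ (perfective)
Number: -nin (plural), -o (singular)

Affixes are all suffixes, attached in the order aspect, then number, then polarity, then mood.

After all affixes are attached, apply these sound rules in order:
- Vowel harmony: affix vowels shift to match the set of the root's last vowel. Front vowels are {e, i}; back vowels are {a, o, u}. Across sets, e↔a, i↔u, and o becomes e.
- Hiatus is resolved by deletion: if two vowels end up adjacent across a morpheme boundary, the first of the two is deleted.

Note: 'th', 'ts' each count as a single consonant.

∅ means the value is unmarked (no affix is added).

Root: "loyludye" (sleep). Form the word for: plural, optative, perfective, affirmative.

aspect = perfective: zero marking, form stays loyludye.
Attach number plural -nin → loyludyenin.
Attach polarity affirmative -ud (after consonant 'n') → loyludyeninud.
Attach mood optative -l → loyludyeninudl.
Apply vowel harmony: loyludyeninudl → loyludyeninidl.
Vowel deletion: no change.

loyludyeninidl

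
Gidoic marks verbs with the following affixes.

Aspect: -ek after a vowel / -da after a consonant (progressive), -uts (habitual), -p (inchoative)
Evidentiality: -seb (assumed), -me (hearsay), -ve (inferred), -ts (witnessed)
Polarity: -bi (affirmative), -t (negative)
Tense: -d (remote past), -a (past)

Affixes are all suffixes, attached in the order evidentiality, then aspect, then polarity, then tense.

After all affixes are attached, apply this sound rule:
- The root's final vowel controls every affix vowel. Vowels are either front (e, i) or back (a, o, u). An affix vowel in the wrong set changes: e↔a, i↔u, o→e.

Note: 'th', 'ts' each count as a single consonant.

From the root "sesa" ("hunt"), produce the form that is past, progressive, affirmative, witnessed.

Attach evidentiality witnessed -ts → sesats.
Attach aspect progressive -da (after consonant 'ts') → sesatsda.
Attach polarity affirmative -bi → sesatsdabi.
Attach tense past -a → sesatsdabia.
Apply vowel harmony: sesatsdabia → sesatsdabua.

sesatsdabua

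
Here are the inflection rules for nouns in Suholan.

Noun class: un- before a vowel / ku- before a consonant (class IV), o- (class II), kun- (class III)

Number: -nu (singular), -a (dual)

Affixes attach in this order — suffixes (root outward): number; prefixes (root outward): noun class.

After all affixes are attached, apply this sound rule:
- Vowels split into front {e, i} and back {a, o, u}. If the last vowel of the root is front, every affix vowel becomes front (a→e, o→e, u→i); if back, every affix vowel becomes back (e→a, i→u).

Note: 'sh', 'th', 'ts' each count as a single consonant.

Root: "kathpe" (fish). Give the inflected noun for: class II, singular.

Attach noun class class II o- → okathpe.
Attach number singular -nu → okathpenu.
Apply vowel harmony: okathpenu → ekathpeni.

ekathpeni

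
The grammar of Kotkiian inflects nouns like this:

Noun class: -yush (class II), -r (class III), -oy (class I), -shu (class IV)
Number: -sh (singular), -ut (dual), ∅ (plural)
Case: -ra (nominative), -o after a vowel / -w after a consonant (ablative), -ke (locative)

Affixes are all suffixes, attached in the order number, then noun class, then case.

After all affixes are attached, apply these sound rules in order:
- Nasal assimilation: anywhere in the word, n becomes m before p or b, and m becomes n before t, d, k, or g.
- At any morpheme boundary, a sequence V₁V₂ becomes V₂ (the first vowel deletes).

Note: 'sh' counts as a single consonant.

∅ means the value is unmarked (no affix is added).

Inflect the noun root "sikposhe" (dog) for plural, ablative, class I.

sikposhoyw

number = plural: zero marking, form stays sikposhe.
Attach noun class class I -oy → sikposheoy.
Attach case ablative -w (after consonant 'y') → sikposheoyw.
Nasal assimilation: no change.
Apply vowel deletion: sikposheoyw → sikposhoyw.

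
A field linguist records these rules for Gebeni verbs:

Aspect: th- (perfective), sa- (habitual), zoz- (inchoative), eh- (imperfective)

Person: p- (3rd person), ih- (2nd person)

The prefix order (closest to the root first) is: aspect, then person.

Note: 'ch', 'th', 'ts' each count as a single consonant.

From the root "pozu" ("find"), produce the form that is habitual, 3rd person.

psapozu

Attach aspect habitual sa- → sapozu.
Attach person 3rd person p- → psapozu.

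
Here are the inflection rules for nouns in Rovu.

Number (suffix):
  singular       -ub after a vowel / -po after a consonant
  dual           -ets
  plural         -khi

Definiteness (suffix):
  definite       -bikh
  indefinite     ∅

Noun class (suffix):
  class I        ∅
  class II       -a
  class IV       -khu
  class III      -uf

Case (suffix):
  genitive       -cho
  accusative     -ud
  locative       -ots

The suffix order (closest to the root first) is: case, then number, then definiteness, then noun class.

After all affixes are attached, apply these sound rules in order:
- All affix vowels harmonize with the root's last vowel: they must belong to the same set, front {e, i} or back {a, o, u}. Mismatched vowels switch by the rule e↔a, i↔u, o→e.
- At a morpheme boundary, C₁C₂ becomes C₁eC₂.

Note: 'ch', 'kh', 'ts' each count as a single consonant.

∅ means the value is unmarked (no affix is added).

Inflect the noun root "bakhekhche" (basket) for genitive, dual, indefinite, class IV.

Attach case genitive -cho → bakhekhchecho.
Attach number dual -ets → bakhekhchechoets.
definiteness = indefinite: zero marking, form stays bakhekhchechoets.
Attach noun class class IV -khu → bakhekhchechoetskhu.
Apply vowel harmony: bakhekhchechoetskhu → bakhekhchecheetskhi.
Apply epenthesis: bakhekhchecheetskhi → bakhekhchecheetsekhi.

bakhekhchecheetsekhi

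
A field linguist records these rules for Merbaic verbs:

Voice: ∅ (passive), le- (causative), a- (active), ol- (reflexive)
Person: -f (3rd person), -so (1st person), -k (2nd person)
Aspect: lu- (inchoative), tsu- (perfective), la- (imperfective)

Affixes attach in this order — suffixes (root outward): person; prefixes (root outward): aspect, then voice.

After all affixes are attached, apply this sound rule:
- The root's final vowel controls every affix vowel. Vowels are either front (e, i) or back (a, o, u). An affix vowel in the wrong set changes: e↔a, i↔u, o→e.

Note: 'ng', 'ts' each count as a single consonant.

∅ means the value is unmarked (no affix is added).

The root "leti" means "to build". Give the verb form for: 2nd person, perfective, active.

Attach aspect perfective tsu- → tsuleti.
Attach voice active a- → atsuleti.
Attach person 2nd person -k → atsuletik.
Apply vowel harmony: atsuletik → etsiletik.

etsiletik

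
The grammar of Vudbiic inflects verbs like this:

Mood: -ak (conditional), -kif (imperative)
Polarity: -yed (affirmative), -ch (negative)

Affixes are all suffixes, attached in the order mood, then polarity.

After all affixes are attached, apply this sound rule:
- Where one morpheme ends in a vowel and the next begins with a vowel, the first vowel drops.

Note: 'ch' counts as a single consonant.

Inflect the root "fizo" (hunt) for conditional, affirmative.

Attach mood conditional -ak → fizoak.
Attach polarity affirmative -yed → fizoakyed.
Apply vowel deletion: fizoakyed → fizakyed.

fizakyed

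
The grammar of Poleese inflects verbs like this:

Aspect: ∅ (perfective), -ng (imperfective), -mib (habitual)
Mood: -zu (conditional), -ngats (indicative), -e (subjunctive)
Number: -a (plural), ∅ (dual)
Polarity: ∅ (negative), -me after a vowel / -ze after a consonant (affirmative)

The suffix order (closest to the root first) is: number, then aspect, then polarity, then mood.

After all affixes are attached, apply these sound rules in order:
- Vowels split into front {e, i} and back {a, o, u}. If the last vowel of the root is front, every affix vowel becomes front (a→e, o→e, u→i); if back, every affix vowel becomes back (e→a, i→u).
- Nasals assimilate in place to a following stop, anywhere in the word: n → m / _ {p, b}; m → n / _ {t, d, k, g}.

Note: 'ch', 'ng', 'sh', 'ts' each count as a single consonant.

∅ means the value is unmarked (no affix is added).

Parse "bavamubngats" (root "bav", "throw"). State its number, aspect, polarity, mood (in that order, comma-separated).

plural, habitual, negative, indicative

Segment: bav-a-mib-ngats.
number: -a → plural.
aspect: -mib → habitual.
polarity: ∅ → negative.
mood: -ngats → indicative.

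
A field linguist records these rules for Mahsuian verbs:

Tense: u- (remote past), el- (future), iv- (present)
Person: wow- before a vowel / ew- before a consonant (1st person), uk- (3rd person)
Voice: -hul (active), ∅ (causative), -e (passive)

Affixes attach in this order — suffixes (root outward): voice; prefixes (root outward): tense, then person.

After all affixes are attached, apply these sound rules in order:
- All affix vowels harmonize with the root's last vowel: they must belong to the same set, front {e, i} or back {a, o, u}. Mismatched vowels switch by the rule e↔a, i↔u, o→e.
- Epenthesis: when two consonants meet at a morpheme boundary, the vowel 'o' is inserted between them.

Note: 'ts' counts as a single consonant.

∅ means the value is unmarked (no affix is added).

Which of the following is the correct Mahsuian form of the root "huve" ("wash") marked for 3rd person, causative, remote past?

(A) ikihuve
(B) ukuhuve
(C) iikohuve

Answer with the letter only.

Attach tense remote past u- → uhuve.
Attach person 3rd person uk- → ukuhuve.
voice = causative: zero marking, form stays ukuhuve.
Apply vowel harmony: ukuhuve → ikihuve.
Epenthesis: no change.
So the correct form is ikihuve, option (A).
(C) iikohuve is wrong: it has the affixes in the wrong order.
(B) ukuhuve is wrong: it fails to apply the sound rule(s).

A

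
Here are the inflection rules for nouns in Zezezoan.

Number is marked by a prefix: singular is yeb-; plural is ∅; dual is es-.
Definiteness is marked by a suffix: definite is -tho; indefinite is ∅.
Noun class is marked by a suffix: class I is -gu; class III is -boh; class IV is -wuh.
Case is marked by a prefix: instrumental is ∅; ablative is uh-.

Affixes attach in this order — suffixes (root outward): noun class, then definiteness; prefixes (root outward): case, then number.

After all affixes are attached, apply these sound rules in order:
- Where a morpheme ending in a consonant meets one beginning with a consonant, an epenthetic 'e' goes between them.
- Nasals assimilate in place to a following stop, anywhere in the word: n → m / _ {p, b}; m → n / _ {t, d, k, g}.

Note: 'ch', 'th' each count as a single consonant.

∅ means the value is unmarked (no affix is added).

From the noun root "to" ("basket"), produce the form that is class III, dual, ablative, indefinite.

Attach noun class class III -boh → toboh.
Attach case ablative uh- → uhtoboh.
definiteness = indefinite: zero marking, form stays uhtoboh.
Attach number dual es- → esuhtoboh.
Apply epenthesis: esuhtoboh → esuhetoboh.
Nasal assimilation: no change.

esuhetoboh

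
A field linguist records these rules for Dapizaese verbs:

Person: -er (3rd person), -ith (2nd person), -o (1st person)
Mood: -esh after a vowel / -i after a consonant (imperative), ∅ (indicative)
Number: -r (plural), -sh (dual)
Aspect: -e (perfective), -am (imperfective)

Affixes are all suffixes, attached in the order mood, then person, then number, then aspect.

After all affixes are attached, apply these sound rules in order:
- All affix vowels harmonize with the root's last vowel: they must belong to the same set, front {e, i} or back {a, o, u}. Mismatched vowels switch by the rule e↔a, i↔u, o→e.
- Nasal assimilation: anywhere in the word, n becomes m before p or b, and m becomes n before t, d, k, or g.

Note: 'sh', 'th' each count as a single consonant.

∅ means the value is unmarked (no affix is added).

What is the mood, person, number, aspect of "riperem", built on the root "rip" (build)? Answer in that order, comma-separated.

indicative, 1st person, plural, imperfective

Segment: rip-o-r-am.
mood: ∅ → indicative.
person: -o → 1st person.
number: -r → plural.
aspect: -am → imperfective.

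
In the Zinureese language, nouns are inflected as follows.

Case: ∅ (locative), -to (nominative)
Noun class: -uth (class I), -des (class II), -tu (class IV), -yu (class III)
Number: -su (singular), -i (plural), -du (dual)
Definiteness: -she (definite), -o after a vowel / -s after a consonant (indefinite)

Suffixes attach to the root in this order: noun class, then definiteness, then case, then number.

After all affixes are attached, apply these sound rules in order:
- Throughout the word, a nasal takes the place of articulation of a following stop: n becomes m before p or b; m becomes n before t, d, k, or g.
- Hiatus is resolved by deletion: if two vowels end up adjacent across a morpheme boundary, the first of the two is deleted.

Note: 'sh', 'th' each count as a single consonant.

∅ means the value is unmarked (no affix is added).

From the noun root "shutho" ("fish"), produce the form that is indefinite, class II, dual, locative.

shuthodessdu

Attach noun class class II -des → shuthodes.
Attach definiteness indefinite -s (after consonant 's') → shuthodess.
case = locative: zero marking, form stays shuthodess.
Attach number dual -du → shuthodessdu.
Nasal assimilation: no change.
Vowel deletion: no change.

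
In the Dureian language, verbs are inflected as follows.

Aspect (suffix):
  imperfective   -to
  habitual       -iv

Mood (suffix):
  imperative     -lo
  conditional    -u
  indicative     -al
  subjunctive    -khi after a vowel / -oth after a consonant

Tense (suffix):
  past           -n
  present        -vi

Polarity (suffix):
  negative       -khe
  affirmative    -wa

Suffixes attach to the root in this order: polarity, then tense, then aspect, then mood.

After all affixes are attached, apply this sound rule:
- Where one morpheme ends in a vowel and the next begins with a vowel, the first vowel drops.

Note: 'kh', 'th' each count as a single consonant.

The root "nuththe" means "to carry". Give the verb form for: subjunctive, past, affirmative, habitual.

nuththewanivoth

Attach polarity affirmative -wa → nuththewa.
Attach tense past -n → nuththewan.
Attach aspect habitual -iv → nuththewaniv.
Attach mood subjunctive -oth (after consonant 'v') → nuththewanivoth.
Vowel deletion: no change.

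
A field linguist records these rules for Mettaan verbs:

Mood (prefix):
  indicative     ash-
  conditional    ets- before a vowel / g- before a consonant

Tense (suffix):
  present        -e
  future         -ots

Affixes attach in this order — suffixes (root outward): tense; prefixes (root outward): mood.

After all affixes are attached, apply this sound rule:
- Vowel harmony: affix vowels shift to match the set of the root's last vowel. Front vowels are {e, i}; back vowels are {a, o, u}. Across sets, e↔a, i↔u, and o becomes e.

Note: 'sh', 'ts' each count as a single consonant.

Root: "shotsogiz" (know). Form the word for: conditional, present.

Attach tense present -e → shotsogize.
Attach mood conditional g- (before consonant 'sh') → gshotsogize.
Vowel harmony: no change.

gshotsogize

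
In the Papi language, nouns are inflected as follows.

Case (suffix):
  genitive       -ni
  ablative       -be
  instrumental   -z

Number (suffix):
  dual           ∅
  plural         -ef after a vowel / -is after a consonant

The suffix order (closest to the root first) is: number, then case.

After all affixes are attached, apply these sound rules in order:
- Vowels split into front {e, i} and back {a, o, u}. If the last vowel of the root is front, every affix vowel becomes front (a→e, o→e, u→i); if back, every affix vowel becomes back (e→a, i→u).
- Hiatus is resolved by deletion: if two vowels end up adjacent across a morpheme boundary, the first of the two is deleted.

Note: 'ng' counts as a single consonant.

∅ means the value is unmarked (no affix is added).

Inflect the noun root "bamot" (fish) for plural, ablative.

bamotusba

Attach number plural -is (after consonant 't') → bamotis.
Attach case ablative -be → bamotisbe.
Apply vowel harmony: bamotisbe → bamotusba.
Vowel deletion: no change.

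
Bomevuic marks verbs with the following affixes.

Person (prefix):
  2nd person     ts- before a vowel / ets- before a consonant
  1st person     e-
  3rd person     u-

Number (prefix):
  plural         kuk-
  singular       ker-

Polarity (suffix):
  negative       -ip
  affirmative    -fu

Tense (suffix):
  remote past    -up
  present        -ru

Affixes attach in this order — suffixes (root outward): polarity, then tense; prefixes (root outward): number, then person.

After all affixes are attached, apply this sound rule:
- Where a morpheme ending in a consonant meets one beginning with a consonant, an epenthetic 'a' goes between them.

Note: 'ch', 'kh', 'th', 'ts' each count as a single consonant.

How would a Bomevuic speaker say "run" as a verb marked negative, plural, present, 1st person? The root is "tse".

Attach polarity negative -ip → tseip.
Attach number plural kuk- → kuktseip.
Attach person 1st person e- → ekuktseip.
Attach tense present -ru → ekuktseipru.
Apply epenthesis: ekuktseipru → ekukatseiparu.

ekukatseiparu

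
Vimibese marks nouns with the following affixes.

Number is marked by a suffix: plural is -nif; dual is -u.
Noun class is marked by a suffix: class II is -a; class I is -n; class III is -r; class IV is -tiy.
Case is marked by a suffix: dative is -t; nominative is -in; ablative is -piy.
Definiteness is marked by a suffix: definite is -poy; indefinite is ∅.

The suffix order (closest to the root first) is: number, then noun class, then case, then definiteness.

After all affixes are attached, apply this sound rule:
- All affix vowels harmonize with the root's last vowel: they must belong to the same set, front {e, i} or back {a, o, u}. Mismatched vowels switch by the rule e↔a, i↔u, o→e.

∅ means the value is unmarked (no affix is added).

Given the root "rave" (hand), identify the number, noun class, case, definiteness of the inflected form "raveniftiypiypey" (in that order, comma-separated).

plural, class IV, ablative, definite

Segment: rave-nif-tiy-piy-poy.
number: -nif → plural.
noun class: -tiy → class IV.
case: -piy → ablative.
definiteness: -poy → definite.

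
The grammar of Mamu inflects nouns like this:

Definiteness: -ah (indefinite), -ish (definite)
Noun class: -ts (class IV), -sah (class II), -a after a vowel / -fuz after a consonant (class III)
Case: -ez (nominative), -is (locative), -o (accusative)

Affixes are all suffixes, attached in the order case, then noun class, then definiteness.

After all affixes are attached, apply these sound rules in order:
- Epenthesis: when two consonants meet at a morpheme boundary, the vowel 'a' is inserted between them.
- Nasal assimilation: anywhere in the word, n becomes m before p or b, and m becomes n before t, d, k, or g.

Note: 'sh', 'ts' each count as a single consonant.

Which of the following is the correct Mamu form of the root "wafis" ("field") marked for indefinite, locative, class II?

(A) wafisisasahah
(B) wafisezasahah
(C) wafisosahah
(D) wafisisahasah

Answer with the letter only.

A

Attach case locative -is → wafisis.
Attach noun class class II -sah → wafisissah.
Attach definiteness indefinite -ah → wafisissahah.
Apply epenthesis: wafisissahah → wafisisasahah.
Nasal assimilation: no change.
So the correct form is wafisisasahah, option (A).
(D) wafisisahasah is wrong: it has the affixes in the wrong order.
(B) wafisezasahah is wrong: it uses nominative instead of locative for case.
(C) wafisosahah is wrong: it uses accusative instead of locative for case.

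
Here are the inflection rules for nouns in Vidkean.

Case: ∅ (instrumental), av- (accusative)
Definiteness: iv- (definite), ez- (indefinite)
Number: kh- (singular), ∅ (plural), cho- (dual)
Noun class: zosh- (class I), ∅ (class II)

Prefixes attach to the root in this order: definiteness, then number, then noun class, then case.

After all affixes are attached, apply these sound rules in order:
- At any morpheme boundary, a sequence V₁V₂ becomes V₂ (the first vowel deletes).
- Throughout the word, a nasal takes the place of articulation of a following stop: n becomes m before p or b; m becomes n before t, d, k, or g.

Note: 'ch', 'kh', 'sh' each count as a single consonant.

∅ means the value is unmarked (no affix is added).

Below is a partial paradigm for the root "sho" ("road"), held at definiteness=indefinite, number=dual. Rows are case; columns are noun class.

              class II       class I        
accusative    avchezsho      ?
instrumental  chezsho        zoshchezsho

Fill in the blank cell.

Attach definiteness indefinite ez- → ezsho.
Attach number dual cho- → choezsho.
Attach noun class class I zosh- → zoshchoezsho.
Attach case accusative av- → avzoshchoezsho.
Apply vowel deletion: avzoshchoezsho → avzoshchezsho.
Nasal assimilation: no change.

avzoshchezsho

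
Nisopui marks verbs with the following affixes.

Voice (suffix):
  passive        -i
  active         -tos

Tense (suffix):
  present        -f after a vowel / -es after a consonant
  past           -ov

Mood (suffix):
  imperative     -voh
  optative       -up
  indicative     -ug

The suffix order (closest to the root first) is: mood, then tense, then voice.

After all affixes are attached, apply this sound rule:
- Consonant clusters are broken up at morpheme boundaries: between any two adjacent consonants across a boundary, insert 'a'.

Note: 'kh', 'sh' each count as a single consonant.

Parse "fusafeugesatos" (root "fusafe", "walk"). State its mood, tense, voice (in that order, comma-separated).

Segment: fusafe-ug-es-tos.
mood: -ug → indicative.
tense: -f/es → present.
voice: -tos → active.

indicative, present, active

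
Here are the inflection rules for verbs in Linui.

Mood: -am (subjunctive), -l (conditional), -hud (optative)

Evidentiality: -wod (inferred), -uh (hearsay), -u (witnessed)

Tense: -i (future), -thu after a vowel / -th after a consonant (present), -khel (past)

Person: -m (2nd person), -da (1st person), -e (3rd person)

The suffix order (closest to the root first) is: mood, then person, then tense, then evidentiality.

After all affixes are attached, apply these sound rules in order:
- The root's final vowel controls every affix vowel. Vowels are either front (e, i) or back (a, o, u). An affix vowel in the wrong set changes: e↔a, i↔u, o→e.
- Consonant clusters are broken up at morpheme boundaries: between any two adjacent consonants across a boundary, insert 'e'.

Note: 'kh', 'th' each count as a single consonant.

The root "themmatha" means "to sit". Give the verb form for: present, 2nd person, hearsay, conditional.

themmathalemethuh

Attach mood conditional -l → themmathal.
Attach person 2nd person -m → themmathalm.
Attach tense present -th (after consonant 'm') → themmathalmth.
Attach evidentiality hearsay -uh → themmathalmthuh.
Vowel harmony: no change.
Apply epenthesis: themmathalmthuh → themmathalemethuh.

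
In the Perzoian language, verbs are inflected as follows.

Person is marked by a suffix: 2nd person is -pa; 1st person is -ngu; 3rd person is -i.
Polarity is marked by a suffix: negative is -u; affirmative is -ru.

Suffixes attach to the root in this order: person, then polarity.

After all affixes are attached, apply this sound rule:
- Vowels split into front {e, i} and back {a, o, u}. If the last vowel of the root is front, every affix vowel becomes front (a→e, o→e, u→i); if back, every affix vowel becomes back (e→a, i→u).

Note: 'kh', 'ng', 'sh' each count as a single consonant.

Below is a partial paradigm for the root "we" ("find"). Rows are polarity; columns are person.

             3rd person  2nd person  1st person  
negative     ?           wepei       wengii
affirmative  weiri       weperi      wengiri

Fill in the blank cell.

weii

Attach person 3rd person -i → wei.
Attach polarity negative -u → weiu.
Apply vowel harmony: weiu → weii.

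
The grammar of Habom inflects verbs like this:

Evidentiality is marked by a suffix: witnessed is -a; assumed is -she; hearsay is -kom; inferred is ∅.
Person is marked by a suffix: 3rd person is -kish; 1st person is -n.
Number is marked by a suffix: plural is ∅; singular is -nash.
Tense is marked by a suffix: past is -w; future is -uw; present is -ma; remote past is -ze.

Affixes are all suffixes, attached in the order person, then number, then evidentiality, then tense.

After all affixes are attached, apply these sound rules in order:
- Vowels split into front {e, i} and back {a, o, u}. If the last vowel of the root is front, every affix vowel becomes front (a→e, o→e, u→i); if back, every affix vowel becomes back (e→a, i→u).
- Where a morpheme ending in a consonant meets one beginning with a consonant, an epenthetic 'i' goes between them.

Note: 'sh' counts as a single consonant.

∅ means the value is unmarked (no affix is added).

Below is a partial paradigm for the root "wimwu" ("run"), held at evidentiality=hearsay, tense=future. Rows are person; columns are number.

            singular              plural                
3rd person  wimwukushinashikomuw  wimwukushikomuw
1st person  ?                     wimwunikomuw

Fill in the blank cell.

wimwuninashikomuw

Attach person 1st person -n → wimwun.
Attach number singular -nash → wimwunnash.
Attach evidentiality hearsay -kom → wimwunnashkom.
Attach tense future -uw → wimwunnashkomuw.
Vowel harmony: no change.
Apply epenthesis: wimwunnashkomuw → wimwuninashikomuw.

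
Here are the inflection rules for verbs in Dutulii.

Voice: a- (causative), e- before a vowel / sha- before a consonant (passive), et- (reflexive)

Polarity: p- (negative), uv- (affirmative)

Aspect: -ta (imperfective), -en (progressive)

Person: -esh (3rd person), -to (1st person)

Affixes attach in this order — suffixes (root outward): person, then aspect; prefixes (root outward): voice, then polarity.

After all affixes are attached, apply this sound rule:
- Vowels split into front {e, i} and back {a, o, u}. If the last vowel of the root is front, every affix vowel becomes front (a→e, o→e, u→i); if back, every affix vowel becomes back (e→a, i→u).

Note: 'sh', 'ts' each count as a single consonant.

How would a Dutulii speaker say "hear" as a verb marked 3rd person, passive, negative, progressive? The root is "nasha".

pshanashaashan

Attach voice passive sha- (before consonant 'n') → shanasha.
Attach person 3rd person -esh → shanashaesh.
Attach aspect progressive -en → shanashaeshen.
Attach polarity negative p- → pshanashaeshen.
Apply vowel harmony: pshanashaeshen → pshanashaashan.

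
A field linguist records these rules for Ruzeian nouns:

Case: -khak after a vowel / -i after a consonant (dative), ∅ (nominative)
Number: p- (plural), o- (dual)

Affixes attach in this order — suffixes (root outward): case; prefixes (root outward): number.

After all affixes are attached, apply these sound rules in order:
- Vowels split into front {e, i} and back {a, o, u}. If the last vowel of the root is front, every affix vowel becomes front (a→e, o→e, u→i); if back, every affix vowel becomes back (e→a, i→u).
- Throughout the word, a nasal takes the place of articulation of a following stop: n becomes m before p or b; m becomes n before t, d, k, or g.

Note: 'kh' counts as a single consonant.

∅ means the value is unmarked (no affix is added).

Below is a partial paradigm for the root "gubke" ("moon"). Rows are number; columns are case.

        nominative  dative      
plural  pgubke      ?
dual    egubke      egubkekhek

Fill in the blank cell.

pgubkekhek

Attach number plural p- → pgubke.
Attach case dative -khak (after vowel 'e') → pgubkekhak.
Apply vowel harmony: pgubkekhak → pgubkekhek.
Nasal assimilation: no change.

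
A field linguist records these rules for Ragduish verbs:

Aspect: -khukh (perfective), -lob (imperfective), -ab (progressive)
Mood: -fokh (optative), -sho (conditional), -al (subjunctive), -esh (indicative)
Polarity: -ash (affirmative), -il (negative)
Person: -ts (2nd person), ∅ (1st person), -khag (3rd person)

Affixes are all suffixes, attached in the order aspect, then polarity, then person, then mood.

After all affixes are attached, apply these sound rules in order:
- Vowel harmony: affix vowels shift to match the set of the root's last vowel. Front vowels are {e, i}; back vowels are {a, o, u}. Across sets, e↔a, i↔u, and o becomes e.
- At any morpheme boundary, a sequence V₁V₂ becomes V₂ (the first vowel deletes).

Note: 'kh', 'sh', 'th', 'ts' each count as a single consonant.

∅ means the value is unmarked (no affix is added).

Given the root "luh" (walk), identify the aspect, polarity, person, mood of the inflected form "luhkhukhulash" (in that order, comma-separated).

Segment: luh-khukh-il-esh.
aspect: -khukh → perfective.
polarity: -il → negative.
person: ∅ → 1st person.
mood: -esh → indicative.

perfective, negative, 1st person, indicative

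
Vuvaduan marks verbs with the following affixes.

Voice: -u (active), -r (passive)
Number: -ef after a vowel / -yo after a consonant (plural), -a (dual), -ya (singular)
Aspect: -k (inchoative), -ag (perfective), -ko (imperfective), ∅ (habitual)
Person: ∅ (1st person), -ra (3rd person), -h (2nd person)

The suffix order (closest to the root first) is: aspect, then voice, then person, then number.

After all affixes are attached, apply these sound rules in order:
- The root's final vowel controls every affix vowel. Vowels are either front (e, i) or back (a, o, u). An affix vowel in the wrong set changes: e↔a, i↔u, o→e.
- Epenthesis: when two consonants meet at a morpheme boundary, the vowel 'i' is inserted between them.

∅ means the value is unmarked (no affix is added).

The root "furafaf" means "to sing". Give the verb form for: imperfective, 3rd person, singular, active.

furafafikouraya

Attach aspect imperfective -ko → furafafko.
Attach voice active -u → furafafkou.
Attach person 3rd person -ra → furafafkoura.
Attach number singular -ya → furafafkouraya.
Vowel harmony: no change.
Apply epenthesis: furafafkouraya → furafafikouraya.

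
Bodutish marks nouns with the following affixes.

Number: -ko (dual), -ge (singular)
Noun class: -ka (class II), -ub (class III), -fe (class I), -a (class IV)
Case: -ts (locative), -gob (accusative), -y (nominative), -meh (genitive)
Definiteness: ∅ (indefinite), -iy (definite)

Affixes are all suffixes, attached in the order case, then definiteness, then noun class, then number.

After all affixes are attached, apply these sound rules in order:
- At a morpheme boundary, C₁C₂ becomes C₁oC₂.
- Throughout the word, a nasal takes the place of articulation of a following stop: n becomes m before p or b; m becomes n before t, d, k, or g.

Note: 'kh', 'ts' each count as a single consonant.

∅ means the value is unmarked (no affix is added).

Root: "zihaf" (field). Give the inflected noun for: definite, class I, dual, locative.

Attach case locative -ts → zihafts.
Attach definiteness definite -iy → zihaftsiy.
Attach noun class class I -fe → zihaftsiyfe.
Attach number dual -ko → zihaftsiyfeko.
Apply epenthesis: zihaftsiyfeko → zihafotsiyofeko.
Nasal assimilation: no change.

zihafotsiyofeko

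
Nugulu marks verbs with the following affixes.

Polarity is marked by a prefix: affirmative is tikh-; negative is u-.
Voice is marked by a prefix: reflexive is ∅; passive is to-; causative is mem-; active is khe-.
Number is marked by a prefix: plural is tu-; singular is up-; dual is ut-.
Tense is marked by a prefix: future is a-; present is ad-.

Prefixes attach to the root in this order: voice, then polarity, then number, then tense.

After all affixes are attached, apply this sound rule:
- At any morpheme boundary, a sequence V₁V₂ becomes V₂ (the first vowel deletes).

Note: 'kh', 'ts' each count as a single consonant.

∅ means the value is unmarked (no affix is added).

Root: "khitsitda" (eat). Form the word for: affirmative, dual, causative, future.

uttikhmemkhitsitda

Attach voice causative mem- → memkhitsitda.
Attach polarity affirmative tikh- → tikhmemkhitsitda.
Attach number dual ut- → uttikhmemkhitsitda.
Attach tense future a- → auttikhmemkhitsitda.
Apply vowel deletion: auttikhmemkhitsitda → uttikhmemkhitsitda.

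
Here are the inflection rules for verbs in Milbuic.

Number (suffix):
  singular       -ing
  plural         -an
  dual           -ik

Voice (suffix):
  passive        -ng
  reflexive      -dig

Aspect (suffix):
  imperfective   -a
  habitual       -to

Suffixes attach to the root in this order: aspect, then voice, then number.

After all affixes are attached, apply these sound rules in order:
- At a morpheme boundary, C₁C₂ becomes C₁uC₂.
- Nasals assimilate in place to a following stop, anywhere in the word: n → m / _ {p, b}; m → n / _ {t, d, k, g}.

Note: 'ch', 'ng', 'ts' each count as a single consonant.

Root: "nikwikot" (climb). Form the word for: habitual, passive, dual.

Attach aspect habitual -to → nikwikotto.
Attach voice passive -ng → nikwikottong.
Attach number dual -ik → nikwikottongik.
Apply epenthesis: nikwikottongik → nikwikotutongik.
Nasal assimilation: no change.

nikwikotutongik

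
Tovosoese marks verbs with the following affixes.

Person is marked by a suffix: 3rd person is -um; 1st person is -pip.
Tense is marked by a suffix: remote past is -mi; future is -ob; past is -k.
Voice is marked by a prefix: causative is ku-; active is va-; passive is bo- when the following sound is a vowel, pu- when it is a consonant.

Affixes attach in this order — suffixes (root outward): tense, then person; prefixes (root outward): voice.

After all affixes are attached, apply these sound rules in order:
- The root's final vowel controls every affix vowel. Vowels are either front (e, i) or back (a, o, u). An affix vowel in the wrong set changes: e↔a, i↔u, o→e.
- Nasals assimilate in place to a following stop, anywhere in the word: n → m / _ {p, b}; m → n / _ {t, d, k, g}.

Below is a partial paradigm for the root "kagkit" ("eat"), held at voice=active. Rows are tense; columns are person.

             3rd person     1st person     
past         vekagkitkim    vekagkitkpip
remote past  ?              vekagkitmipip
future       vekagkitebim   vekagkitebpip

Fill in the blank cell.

vekagkitmiim

Attach tense remote past -mi → kagkitmi.
Attach voice active va- → vakagkitmi.
Attach person 3rd person -um → vakagkitmium.
Apply vowel harmony: vakagkitmium → vekagkitmiim.
Nasal assimilation: no change.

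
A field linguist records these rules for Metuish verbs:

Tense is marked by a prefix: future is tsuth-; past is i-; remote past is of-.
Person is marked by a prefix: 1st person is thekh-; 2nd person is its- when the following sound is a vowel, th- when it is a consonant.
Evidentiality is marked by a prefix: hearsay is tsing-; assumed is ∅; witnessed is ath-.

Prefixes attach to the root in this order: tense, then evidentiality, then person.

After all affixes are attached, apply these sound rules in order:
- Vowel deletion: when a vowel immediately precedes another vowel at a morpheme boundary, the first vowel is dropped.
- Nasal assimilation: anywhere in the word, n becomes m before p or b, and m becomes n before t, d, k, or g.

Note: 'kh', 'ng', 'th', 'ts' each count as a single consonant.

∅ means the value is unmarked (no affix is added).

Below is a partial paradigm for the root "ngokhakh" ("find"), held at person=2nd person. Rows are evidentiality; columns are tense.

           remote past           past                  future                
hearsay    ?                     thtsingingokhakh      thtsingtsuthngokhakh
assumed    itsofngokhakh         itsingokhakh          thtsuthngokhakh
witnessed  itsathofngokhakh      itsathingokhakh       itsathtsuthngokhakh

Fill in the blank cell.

Attach tense remote past of- → ofngokhakh.
Attach evidentiality hearsay tsing- → tsingofngokhakh.
Attach person 2nd person th- (before consonant 'ts') → thtsingofngokhakh.
Vowel deletion: no change.
Nasal assimilation: no change.

thtsingofngokhakh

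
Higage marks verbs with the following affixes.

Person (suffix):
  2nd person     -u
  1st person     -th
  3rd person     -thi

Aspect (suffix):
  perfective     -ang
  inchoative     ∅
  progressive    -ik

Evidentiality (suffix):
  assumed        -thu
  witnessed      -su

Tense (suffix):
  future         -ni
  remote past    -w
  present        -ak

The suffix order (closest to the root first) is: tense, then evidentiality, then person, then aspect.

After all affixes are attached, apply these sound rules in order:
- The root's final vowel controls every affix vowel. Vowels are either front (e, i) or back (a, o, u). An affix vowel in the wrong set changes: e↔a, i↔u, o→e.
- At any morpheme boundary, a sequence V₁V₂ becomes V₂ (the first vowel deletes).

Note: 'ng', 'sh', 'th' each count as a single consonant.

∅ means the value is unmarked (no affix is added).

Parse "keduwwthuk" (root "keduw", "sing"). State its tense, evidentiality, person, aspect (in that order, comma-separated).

remote past, assumed, 2nd person, progressive

Segment: keduw-w-thu-u-ik.
tense: -w → remote past.
evidentiality: -thu → assumed.
person: -u → 2nd person.
aspect: -ik → progressive.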